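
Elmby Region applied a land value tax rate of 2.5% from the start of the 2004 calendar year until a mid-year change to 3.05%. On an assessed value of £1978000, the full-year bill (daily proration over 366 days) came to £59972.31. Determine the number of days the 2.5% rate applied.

Let d = days at the first rate; then 366 − d days at the second rate.
£1978000 × [2.5%·d + 3.05%·(366−d)] / 366 = £59972.31
Solving gives d = 12, so the new rate took effect on 13 Jan 2004.

12 days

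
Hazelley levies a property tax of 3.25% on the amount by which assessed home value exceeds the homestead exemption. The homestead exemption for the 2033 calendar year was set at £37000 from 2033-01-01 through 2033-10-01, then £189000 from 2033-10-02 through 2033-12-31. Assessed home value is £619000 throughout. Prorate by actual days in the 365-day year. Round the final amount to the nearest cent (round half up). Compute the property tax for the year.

£17683.38

2033-01-01 to 2033-10-01: 274 days, exemption £37000 → (£619000 − £37000) × 3.25% × 274/365 = £14199.2055
2033-10-02 to 2033-12-31: 91 days, exemption £189000 → (£619000 − £189000) × 3.25% × 91/365 = £3484.1781
Total = £17683.3836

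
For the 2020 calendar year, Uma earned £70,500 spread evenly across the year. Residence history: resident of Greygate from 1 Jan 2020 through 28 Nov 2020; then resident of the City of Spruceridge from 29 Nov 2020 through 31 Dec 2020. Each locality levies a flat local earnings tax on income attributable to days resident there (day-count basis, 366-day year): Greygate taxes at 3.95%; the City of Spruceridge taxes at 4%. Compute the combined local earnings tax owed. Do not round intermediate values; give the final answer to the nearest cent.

Greygate, 1 Jan – 28 Nov 2020: 333 days → £70,500 × 3.95% × 333/366 = £2,533.6660
The City of Spruceridge, 29 Nov – 31 Dec 2020: 33 days → £70,500 × 4% × 33/366 = £254.2623
Total = £2,787.9283

£2,787.93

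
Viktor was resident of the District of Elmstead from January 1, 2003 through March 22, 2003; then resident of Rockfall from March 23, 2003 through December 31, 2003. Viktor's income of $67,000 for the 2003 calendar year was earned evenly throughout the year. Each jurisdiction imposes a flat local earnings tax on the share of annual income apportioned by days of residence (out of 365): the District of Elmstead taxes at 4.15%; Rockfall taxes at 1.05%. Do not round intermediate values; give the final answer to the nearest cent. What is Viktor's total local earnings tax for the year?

The District of Elmstead, January 1 – March 22, 2003: 81 days → $67,000 × 4.15% × 81/365 = $617.0425
Rockfall, March 23 – December 31, 2003: 284 days → $67,000 × 1.05% × 284/365 = $547.3808
Total = $1,164.4233

$1,164.42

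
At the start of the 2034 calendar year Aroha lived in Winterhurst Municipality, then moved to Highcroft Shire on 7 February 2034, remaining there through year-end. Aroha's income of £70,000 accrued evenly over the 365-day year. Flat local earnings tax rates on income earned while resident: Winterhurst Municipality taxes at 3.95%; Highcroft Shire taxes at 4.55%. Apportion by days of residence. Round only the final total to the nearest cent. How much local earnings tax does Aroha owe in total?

Winterhurst Municipality, 1 January – 6 February 2034: 37 days → £70,000 × 3.95% × 37/365 = £280.2877
Highcroft Shire, 7 February – 31 December 2034: 328 days → £70,000 × 4.55% × 328/365 = £2,862.1370
Total = £3,142.4247

£3,142.42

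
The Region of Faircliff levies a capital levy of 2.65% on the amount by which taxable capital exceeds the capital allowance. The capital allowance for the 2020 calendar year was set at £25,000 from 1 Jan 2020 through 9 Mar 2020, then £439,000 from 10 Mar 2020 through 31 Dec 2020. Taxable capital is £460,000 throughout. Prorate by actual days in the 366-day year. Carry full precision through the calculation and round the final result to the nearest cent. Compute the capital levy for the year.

1 Jan – 9 Mar 2020: 69 days, exemption £25,000 → (£460,000 − £25,000) × 2.65% × 69/366 = £2,173.2172
10 Mar – 31 Dec 2020: 297 days, exemption £439,000 → (£460,000 − £439,000) × 2.65% × 297/366 = £451.5861
Total = £2,624.8033

£2,624.80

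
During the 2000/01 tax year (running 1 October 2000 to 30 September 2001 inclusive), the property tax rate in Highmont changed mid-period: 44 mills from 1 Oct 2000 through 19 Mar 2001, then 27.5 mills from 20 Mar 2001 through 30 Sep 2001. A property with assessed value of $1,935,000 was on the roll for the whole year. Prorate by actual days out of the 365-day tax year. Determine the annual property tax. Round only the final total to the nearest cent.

$68,082.84

1 Oct 2000 – 19 Mar 2001: 170 days at 44 mills → $1,935,000 × 4.4% × 170/365 = $39,654.2466
20 Mar – 30 Sep 2001: 195 days at 27.5 mills → $1,935,000 × 2.75% × 195/365 = $28,428.5959
Total = $68,082.8425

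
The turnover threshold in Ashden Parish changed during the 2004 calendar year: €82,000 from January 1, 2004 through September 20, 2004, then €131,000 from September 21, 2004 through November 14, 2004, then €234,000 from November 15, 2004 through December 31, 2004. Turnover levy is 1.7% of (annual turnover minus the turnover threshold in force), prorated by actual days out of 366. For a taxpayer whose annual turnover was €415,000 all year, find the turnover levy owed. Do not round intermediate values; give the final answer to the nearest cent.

January 1 – September 20, 2004: 264 days, exemption €82,000 → (€415,000 − €82,000) × 1.7% × 264/366 = €4,083.3443
September 21 – November 14, 2004: 55 days, exemption €131,000 → (€415,000 − €131,000) × 1.7% × 55/366 = €725.5191
November 15 – December 31, 2004: 47 days, exemption €234,000 → (€415,000 − €234,000) × 1.7% × 47/366 = €395.1339
Total = €5,203.9973

€5,204.00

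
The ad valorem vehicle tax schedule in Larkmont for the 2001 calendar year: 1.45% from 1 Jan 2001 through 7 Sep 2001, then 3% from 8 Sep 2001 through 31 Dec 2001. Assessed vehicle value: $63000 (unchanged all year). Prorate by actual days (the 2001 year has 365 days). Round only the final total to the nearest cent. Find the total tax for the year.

1 Jan – 7 Sep 2001: 250 days at 1.45% → $63000 × 1.45% × 250/365 = $625.6849
8 Sep – 31 Dec 2001: 115 days at 3% → $63000 × 3% × 115/365 = $595.4795
Total = $1221.1644

$1221.16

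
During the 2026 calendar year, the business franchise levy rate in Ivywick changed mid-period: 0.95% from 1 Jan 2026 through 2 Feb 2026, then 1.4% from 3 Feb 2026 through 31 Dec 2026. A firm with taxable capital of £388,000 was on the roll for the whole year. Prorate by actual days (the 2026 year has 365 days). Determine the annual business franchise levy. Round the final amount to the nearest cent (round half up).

£5,274.14

1 Jan – 2 Feb 2026: 33 days at 0.95% → £388,000 × 0.95% × 33/365 = £333.2548
3 Feb – 31 Dec 2026: 332 days at 1.4% → £388,000 × 1.4% × 332/365 = £4,940.8877
Total = £5,274.1425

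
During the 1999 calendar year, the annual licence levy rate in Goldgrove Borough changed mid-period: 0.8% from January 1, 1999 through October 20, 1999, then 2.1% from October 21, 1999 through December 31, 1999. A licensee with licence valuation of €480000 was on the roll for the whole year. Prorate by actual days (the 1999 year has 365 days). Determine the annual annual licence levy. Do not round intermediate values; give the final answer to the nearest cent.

€5070.90

January 1 – October 20, 1999: 293 days at 0.8% → €480000 × 0.8% × 293/365 = €3082.5205
October 21 – December 31, 1999: 72 days at 2.1% → €480000 × 2.1% × 72/365 = €1988.3836
Total = €5070.9041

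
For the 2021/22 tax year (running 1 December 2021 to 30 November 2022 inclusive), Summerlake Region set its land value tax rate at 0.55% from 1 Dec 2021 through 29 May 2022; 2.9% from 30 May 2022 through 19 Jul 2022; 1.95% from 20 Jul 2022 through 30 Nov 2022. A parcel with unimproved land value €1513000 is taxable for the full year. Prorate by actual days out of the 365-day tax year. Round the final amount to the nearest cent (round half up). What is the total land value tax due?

€21065.93

1 Dec 2021 – 29 May 2022: 180 days at 0.55% → €1513000 × 0.55% × 180/365 = €4103.7534
30 May – 19 Jul 2022: 51 days at 2.9% → €1513000 × 2.9% × 51/365 = €6130.7589
20 Jul – 30 Nov 2022: 134 days at 1.95% → €1513000 × 1.95% × 134/365 = €10831.4219
Total = €21065.9342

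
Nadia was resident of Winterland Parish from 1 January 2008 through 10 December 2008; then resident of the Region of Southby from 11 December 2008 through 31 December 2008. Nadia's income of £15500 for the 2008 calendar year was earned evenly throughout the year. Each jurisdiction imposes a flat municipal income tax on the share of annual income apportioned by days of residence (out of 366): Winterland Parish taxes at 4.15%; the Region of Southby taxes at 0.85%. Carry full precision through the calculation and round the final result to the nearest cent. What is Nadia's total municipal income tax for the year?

Winterland Parish, 1 January – 10 December 2008: 345 days → £15500 × 4.15% × 345/366 = £606.3422
The Region of Southby, 11 December – 31 December 2008: 21 days → £15500 × 0.85% × 21/366 = £7.5594
Total = £613.9016

£613.90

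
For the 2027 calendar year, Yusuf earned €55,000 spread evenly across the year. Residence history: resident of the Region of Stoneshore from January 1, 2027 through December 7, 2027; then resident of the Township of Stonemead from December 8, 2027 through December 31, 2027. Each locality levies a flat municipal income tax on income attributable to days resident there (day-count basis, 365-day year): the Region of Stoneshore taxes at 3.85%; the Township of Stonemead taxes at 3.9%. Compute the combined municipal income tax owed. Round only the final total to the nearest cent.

The Region of Stoneshore, January 1 – December 7, 2027: 341 days → €55,000 × 3.85% × 341/365 = €1,978.2671
The Township of Stonemead, December 8 – December 31, 2027: 24 days → €55,000 × 3.9% × 24/365 = €141.0411
Total = €2,119.3082

€2,119.31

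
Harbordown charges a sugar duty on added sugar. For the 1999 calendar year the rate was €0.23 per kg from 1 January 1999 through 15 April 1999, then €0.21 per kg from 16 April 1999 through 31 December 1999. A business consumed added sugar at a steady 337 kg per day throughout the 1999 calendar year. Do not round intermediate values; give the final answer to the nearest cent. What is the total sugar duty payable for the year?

€26,538.75

1 January – 15 April 1999: 105 days × 337 kg/day = 35,385 kg at €0.23/kg → €8,138.55
16 April – 31 December 1999: 260 days × 337 kg/day = 87,620 kg at €0.21/kg → €18,400.20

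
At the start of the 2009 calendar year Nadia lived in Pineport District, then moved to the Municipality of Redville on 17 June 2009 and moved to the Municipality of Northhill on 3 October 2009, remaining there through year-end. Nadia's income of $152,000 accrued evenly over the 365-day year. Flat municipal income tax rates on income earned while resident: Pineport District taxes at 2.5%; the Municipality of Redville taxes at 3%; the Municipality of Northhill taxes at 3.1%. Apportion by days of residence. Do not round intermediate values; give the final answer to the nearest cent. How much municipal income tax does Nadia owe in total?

Pineport District, 1 January – 16 June 2009: 167 days → $152,000 × 2.5% × 167/365 = $1,738.6301
The Municipality of Redville, 17 June – 2 October 2009: 108 days → $152,000 × 3% × 108/365 = $1,349.2603
The Municipality of Northhill, 3 October – 31 December 2009: 90 days → $152,000 × 3.1% × 90/365 = $1,161.8630
Total = $4,249.7534

$4,249.75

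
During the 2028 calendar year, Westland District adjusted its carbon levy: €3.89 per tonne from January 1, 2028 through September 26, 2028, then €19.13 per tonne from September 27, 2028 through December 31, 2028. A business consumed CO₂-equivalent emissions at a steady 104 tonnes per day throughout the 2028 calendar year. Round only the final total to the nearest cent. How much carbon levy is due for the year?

€300225.12

January 1 – September 26, 2028: 270 days × 104 tonnes/day = 28,080 tonnes at €3.89/tonne → €109231.20
September 27 – December 31, 2028: 96 days × 104 tonnes/day = 9,984 tonnes at €19.13/tonne → €190993.92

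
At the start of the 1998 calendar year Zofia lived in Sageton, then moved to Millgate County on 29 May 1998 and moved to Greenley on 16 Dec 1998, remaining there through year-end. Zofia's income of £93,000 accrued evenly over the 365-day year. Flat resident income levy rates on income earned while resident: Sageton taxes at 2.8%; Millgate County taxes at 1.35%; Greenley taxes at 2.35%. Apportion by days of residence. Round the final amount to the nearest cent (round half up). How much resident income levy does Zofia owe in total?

£1,843.06

Sageton, 1 Jan – 28 May 1998: 148 days → £93,000 × 2.8% × 148/365 = £1,055.8685
Millgate County, 29 May – 15 Dec 1998: 201 days → £93,000 × 1.35% × 201/365 = £691.3849
Greenley, 16 Dec – 31 Dec 1998: 16 days → £93,000 × 2.35% × 16/365 = £95.8027
Total = £1,843.0562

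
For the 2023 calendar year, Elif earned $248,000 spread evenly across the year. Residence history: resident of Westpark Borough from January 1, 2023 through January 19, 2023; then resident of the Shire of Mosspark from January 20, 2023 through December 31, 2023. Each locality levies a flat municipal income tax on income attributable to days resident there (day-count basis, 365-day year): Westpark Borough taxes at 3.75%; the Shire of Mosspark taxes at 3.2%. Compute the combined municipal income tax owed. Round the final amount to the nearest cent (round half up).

$8,007.00

Westpark Borough, January 1 – January 19, 2023: 19 days → $248,000 × 3.75% × 19/365 = $484.1096
The Shire of Mosspark, January 20 – December 31, 2023: 346 days → $248,000 × 3.2% × 346/365 = $7,522.8932
Total = $8,007.0027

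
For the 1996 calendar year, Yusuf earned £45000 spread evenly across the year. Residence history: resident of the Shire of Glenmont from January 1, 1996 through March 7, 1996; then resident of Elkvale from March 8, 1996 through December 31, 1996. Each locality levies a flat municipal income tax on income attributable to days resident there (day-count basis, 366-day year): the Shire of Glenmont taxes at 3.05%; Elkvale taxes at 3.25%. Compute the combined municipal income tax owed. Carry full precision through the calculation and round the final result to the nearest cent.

The Shire of Glenmont, January 1 – March 7, 1996: 67 days → £45000 × 3.05% × 67/366 = £251.2500
Elkvale, March 8 – December 31, 1996: 299 days → £45000 × 3.25% × 299/366 = £1194.7746
Total = £1446.0246

£1446.02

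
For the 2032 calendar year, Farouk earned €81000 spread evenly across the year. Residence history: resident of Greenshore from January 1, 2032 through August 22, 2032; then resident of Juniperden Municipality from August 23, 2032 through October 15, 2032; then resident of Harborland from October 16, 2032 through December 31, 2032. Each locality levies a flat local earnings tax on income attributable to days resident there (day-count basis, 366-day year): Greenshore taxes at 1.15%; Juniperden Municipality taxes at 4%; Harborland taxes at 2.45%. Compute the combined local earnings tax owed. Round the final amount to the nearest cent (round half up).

Greenshore, January 1 – August 22, 2032: 235 days → €81000 × 1.15% × 235/366 = €598.0943
Juniperden Municipality, August 23 – October 15, 2032: 54 days → €81000 × 4% × 54/366 = €478.0328
Harborland, October 16 – December 31, 2032: 77 days → €81000 × 2.45% × 77/366 = €417.5041
Total = €1493.6311

€1493.63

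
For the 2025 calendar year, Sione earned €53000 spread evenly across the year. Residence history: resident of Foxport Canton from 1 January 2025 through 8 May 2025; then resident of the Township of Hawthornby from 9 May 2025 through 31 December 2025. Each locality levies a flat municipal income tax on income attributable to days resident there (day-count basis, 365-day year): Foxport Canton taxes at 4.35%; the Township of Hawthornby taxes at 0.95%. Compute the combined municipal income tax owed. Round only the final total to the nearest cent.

€1135.43

Foxport Canton, 1 January – 8 May 2025: 128 days → €53000 × 4.35% × 128/365 = €808.5041
The Township of Hawthornby, 9 May – 31 December 2025: 237 days → €53000 × 0.95% × 237/365 = €326.9301
Total = €1135.4342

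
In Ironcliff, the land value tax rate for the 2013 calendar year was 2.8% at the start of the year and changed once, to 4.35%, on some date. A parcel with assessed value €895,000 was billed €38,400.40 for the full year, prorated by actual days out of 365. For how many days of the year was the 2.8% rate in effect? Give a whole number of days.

14 days

Let d = days at the first rate; then 365 − d days at the second rate.
€895,000 × [2.8%·d + 4.35%·(365−d)] / 365 = €38,400.40
Solving gives d = 14, so the new rate took effect on January 15, 2013.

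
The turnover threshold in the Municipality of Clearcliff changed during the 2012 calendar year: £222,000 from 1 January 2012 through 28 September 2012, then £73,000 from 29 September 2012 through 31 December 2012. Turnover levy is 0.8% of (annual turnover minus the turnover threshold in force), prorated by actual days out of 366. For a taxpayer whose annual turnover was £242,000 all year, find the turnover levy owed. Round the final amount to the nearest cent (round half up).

£466.14

1 January – 28 September 2012: 272 days, exemption £222,000 → (£242,000 − £222,000) × 0.8% × 272/366 = £118.9071
29 September – 31 December 2012: 94 days, exemption £73,000 → (£242,000 − £73,000) × 0.8% × 94/366 = £347.2350
Total = £466.1421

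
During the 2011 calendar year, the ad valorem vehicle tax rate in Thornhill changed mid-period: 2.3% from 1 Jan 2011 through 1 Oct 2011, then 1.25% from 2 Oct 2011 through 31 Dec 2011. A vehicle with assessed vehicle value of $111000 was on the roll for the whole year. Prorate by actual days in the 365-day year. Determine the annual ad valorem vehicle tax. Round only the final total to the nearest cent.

$2262.42

1 Jan – 1 Oct 2011: 274 days at 2.3% → $111000 × 2.3% × 274/365 = $1916.4986
2 Oct – 31 Dec 2011: 91 days at 1.25% → $111000 × 1.25% × 91/365 = $345.9247
Total = $2262.4233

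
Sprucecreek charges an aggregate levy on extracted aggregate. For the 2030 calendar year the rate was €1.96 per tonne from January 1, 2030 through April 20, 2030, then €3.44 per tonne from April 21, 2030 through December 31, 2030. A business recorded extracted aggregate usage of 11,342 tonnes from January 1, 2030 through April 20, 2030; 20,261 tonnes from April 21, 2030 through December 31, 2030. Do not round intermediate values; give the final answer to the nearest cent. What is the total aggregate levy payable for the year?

January 1 – April 20, 2030: 11,342 tonnes at €1.96/tonne → €22,230.32
April 21 – December 31, 2030: 20,261 tonnes at €3.44/tonne → €69,697.84

€91,928.16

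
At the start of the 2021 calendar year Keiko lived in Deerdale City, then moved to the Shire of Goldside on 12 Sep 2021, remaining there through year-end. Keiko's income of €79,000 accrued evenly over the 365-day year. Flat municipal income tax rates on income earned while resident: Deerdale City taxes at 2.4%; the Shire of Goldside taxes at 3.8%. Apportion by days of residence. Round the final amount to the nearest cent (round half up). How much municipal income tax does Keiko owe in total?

Deerdale City, 1 Jan – 11 Sep 2021: 254 days → €79,000 × 2.4% × 254/365 = €1,319.4082
The Shire of Goldside, 12 Sep – 31 Dec 2021: 111 days → €79,000 × 3.8% × 111/365 = €912.9370
Total = €2,232.3452

€2,232.35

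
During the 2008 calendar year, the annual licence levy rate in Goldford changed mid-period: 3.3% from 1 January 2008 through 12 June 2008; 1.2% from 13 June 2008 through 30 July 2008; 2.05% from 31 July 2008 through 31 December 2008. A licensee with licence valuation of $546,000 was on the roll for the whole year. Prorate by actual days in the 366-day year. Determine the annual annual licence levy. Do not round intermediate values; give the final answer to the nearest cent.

$13,642.54

1 January – 12 June 2008: 164 days at 3.3% → $546,000 × 3.3% × 164/366 = $8,073.6393
13 June – 30 July 2008: 48 days at 1.2% → $546,000 × 1.2% × 48/366 = $859.2787
31 July – 31 December 2008: 154 days at 2.05% → $546,000 × 2.05% × 154/366 = $4,709.6230
Total = $13,642.5410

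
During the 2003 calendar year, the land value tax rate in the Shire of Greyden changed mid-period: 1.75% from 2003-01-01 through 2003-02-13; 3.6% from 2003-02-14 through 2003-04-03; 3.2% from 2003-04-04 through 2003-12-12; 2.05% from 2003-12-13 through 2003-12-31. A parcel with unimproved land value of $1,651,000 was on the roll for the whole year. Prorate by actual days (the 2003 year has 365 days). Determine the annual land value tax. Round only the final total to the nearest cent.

2003-01-01 to 2003-02-13: 44 days at 1.75% → $1,651,000 × 1.75% × 44/365 = $3,482.9315
2003-02-14 to 2003-04-03: 49 days at 3.6% → $1,651,000 × 3.6% × 49/365 = $7,979.0795
2003-04-04 to 2003-12-12: 253 days at 3.2% → $1,651,000 × 3.2% × 253/365 = $36,620.5370
2003-12-13 to 2003-12-31: 19 days at 2.05% → $1,651,000 × 2.05% × 19/365 = $1,761.8205
Total = $49,844.3685

$49,844.37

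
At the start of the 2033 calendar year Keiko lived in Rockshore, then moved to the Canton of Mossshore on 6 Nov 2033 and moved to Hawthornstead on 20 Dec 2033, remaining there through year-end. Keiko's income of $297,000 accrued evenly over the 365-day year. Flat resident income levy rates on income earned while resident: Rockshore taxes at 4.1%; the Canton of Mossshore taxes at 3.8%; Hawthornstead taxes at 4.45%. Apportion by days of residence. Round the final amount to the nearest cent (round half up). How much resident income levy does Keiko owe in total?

$12,103.77

Rockshore, 1 Jan – 5 Nov 2033: 309 days → $297,000 × 4.1% × 309/365 = $10,308.7479
The Canton of Mossshore, 6 Nov – 19 Dec 2033: 44 days → $297,000 × 3.8% × 44/365 = $1,360.5041
Hawthornstead, 20 Dec – 31 Dec 2033: 12 days → $297,000 × 4.45% × 12/365 = $434.5151
Total = $12,103.7671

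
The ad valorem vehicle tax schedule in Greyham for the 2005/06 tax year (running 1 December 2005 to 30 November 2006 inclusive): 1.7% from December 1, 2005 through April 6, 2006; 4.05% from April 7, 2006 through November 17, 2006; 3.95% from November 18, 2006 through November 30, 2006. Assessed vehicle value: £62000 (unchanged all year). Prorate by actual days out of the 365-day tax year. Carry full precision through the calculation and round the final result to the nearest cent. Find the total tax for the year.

£2001.84

December 1, 2005 – April 6, 2006: 127 days at 1.7% → £62000 × 1.7% × 127/365 = £366.7342
April 7 – November 17, 2006: 225 days at 4.05% → £62000 × 4.05% × 225/365 = £1547.8767
November 18 – November 30, 2006: 13 days at 3.95% → £62000 × 3.95% × 13/365 = £87.2247
Total = £2001.8356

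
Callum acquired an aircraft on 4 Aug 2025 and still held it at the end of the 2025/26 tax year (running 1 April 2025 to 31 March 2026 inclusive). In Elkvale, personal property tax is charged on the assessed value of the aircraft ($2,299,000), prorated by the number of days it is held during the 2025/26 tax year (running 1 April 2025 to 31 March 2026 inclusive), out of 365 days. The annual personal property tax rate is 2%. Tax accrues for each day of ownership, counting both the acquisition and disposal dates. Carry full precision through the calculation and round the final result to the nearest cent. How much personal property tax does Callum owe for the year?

$30,233.42

Days held (4 Aug 2025 – 31 Mar 2026): 240 out of 365
Tax = $2,299,000 × 2% × 240/365 = $30,233.4247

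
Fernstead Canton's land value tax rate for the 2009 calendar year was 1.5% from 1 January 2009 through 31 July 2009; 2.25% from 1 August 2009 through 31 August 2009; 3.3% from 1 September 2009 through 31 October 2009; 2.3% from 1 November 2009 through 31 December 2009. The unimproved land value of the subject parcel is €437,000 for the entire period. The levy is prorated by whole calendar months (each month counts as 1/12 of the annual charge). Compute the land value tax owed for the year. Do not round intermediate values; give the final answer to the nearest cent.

€8,721.79

1 January – 31 July 2009: 7 months at 1.5% → €437,000 × 1.5% × 7/12 = €3,823.7500
1 August – 31 August 2009: 1 month at 2.25% → €437,000 × 2.25% × 1/12 = €819.3750
1 September – 31 October 2009: 2 months at 3.3% → €437,000 × 3.3% × 2/12 = €2,403.5000
1 November – 31 December 2009: 2 months at 2.3% → €437,000 × 2.3% × 2/12 = €1,675.1667
Total = €8,721.7917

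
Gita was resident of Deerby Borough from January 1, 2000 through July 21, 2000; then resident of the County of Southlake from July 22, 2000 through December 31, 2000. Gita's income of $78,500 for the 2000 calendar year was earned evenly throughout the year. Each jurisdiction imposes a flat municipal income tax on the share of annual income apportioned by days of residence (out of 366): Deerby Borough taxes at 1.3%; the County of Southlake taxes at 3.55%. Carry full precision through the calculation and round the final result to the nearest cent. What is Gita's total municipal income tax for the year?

Deerby Borough, January 1 – July 21, 2000: 203 days → $78,500 × 1.3% × 203/366 = $566.0150
The County of Southlake, July 22 – December 31, 2000: 163 days → $78,500 × 3.55% × 163/366 = $1,241.0936
Total = $1,807.1086

$1,807.11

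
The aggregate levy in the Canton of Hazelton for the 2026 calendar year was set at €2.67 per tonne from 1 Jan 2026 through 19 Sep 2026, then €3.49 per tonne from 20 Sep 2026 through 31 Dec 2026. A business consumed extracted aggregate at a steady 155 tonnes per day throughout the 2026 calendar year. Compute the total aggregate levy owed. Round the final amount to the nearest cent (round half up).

€164,146.55

1 Jan – 19 Sep 2026: 262 days × 155 tonnes/day = 40,610 tonnes at €2.67/tonne → €108,428.70
20 Sep – 31 Dec 2026: 103 days × 155 tonnes/day = 15,965 tonnes at €3.49/tonne → €55,717.85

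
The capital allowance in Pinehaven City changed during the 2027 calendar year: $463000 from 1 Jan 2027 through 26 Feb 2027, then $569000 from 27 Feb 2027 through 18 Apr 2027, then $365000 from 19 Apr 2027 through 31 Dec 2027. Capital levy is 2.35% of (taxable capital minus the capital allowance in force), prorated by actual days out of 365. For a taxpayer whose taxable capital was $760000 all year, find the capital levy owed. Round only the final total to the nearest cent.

1 Jan – 26 Feb 2027: 57 days, exemption $463000 → ($760000 − $463000) × 2.35% × 57/365 = $1089.9493
27 Feb – 18 Apr 2027: 51 days, exemption $569000 → ($760000 − $569000) × 2.35% × 51/365 = $627.1603
19 Apr – 31 Dec 2027: 257 days, exemption $365000 → ($760000 − $365000) × 2.35% × 257/365 = $6535.8973
Total = $8253.0068

$8253.01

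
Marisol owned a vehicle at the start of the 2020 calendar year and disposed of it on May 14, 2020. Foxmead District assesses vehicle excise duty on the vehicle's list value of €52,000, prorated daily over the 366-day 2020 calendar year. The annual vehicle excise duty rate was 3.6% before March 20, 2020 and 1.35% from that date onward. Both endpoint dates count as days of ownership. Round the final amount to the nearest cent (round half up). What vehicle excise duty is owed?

January 1 – March 19, 2020: 79 days at 3.6% → €52,000 × 3.6% × 79/366 = €404.0656
March 20 – May 14, 2020: 56 days at 1.35% → €52,000 × 1.35% × 56/366 = €107.4098
Total = €511.4754

€511.48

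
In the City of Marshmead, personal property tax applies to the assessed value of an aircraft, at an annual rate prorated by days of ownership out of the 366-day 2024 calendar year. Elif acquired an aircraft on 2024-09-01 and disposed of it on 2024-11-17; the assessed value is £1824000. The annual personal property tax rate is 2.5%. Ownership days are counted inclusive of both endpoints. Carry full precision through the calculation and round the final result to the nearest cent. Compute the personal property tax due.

£9718.03

Days held (2024-09-01 to 2024-11-17): 78 out of 366
Tax = £1824000 × 2.5% × 78/366 = £9718.0328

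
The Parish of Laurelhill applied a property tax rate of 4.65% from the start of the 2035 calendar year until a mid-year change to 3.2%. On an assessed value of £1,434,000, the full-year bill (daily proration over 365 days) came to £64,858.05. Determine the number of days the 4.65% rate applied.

Let d = days at the first rate; then 365 − d days at the second rate.
£1,434,000 × [4.65%·d + 3.2%·(365−d)] / 365 = £64,858.05
Solving gives d = 333, so the new rate took effect on 30 Nov 2035.

333 days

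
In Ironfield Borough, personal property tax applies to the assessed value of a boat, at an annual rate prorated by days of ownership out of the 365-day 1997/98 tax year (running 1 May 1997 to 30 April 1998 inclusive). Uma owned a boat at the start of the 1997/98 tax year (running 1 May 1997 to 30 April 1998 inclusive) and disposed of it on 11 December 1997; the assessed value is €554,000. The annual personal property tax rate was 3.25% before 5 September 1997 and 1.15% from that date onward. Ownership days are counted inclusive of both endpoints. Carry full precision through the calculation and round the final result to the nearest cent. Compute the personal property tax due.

1 May – 4 September 1997: 127 days at 3.25% → €554,000 × 3.25% × 127/365 = €6,264.7534
5 September – 11 December 1997: 98 days at 1.15% → €554,000 × 1.15% × 98/365 = €1,710.5699
Total = €7,975.3233

€7,975.32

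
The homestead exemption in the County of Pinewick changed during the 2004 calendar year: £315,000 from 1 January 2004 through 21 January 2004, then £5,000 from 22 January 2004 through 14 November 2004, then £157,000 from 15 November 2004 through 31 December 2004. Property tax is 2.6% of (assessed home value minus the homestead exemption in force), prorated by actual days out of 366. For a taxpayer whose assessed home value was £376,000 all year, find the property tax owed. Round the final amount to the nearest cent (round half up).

1 January – 21 January 2004: 21 days, exemption £315,000 → (£376,000 − £315,000) × 2.6% × 21/366 = £91.0000
22 January – 14 November 2004: 298 days, exemption £5,000 → (£376,000 − £5,000) × 2.6% × 298/366 = £7,853.8470
15 November – 31 December 2004: 47 days, exemption £157,000 → (£376,000 − £157,000) × 2.6% × 47/366 = £731.1967
Total = £8,676.0437

£8,676.04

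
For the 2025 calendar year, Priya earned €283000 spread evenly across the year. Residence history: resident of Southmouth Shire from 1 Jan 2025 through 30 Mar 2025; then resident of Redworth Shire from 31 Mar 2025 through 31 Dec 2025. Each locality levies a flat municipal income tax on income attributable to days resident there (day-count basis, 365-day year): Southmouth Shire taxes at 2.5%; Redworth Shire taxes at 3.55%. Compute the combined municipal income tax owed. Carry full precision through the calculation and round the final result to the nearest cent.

€9321.94

Southmouth Shire, 1 Jan – 30 Mar 2025: 89 days → €283000 × 2.5% × 89/365 = €1725.1370
Redworth Shire, 31 Mar – 31 Dec 2025: 276 days → €283000 × 3.55% × 276/365 = €7596.8055
Total = €9321.9425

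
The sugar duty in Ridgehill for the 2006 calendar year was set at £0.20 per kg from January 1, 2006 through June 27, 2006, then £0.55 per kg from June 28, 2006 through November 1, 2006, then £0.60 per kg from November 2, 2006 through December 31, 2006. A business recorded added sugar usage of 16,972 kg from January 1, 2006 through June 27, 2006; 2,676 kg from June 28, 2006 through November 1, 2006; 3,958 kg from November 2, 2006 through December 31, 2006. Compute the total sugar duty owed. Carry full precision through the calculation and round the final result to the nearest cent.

January 1 – June 27, 2006: 16,972 kg at £0.20/kg → £3,394.40
June 28 – November 1, 2006: 2,676 kg at £0.55/kg → £1,471.80
November 2 – December 31, 2006: 3,958 kg at £0.60/kg → £2,374.80

£7,241.00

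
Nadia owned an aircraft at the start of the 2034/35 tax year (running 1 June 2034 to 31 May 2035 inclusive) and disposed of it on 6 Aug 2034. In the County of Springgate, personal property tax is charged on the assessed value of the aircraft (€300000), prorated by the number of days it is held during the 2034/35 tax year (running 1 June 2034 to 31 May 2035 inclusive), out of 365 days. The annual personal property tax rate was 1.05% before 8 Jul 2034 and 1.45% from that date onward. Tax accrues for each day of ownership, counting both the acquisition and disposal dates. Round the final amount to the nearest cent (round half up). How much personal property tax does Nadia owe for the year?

1 Jun – 7 Jul 2034: 37 days at 1.05% → €300000 × 1.05% × 37/365 = €319.3151
8 Jul – 6 Aug 2034: 30 days at 1.45% → €300000 × 1.45% × 30/365 = €357.5342
Total = €676.8493

€676.85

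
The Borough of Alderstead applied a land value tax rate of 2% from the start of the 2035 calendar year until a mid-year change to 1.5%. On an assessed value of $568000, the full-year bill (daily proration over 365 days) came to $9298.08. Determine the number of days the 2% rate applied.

100 days

Let d = days at the first rate; then 365 − d days at the second rate.
$568000 × [2%·d + 1.5%·(365−d)] / 365 = $9298.08
Solving gives d = 100, so the new rate took effect on 11 April 2035.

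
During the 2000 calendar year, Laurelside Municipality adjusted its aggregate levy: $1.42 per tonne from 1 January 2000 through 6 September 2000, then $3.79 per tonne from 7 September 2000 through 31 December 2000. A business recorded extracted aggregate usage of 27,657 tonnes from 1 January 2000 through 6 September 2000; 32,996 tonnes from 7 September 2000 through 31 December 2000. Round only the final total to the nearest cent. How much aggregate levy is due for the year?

$164,327.78

1 January – 6 September 2000: 27,657 tonnes at $1.42/tonne → $39,272.94
7 September – 31 December 2000: 32,996 tonnes at $3.79/tonne → $125,054.84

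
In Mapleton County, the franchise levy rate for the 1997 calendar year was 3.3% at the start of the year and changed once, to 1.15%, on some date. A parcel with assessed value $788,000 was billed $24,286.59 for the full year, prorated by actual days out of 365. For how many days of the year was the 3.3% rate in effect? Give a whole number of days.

Let d = days at the first rate; then 365 − d days at the second rate.
$788,000 × [3.3%·d + 1.15%·(365−d)] / 365 = $24,286.59
Solving gives d = 328, so the new rate took effect on November 25, 1997.

328 days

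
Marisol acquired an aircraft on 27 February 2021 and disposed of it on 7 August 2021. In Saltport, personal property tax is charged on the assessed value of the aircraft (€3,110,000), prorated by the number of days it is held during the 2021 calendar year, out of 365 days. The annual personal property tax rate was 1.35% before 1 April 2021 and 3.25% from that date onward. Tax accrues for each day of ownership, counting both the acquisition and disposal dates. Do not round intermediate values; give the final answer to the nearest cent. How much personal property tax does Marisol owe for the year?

27 February – 31 March 2021: 33 days at 1.35% → €3,110,000 × 1.35% × 33/365 = €3,795.9041
1 April – 7 August 2021: 129 days at 3.25% → €3,110,000 × 3.25% × 129/365 = €35,722.3973
Total = €39,518.3014

€39,518.30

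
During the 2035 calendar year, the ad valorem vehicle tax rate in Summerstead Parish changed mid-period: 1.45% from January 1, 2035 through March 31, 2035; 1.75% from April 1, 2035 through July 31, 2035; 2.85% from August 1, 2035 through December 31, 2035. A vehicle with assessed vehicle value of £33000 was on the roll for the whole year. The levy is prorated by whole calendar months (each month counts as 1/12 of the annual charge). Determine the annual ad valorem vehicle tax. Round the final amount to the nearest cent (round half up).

£704.00

January 1 – March 31, 2035: 3 months at 1.45% → £33000 × 1.45% × 3/12 = £119.6250
April 1 – July 31, 2035: 4 months at 1.75% → £33000 × 1.75% × 4/12 = £192.5000
August 1 – December 31, 2035: 5 months at 2.85% → £33000 × 2.85% × 5/12 = £391.8750
Total = £704.0000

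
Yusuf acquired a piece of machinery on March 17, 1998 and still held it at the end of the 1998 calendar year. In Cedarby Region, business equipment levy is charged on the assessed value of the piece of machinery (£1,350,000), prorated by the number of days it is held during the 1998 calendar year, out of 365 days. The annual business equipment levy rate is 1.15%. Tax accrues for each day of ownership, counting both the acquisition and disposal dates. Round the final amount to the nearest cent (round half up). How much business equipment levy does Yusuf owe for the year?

£12,334.93

Days held (March 17 – December 31, 1998): 290 out of 365
Tax = £1,350,000 × 1.15% × 290/365 = £12,334.9315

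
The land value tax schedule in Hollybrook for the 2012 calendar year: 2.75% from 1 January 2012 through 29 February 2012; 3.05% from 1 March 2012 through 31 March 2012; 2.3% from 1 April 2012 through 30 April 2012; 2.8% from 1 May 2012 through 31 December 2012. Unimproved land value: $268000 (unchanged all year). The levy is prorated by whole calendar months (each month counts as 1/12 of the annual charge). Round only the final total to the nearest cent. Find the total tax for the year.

1 January – 29 February 2012: 2 months at 2.75% → $268000 × 2.75% × 2/12 = $1228.3333
1 March – 31 March 2012: 1 month at 3.05% → $268000 × 3.05% × 1/12 = $681.1667
1 April – 30 April 2012: 1 month at 2.3% → $268000 × 2.3% × 1/12 = $513.6667
1 May – 31 December 2012: 8 months at 2.8% → $268000 × 2.8% × 8/12 = $5002.6667
Total = $7425.8333

$7425.83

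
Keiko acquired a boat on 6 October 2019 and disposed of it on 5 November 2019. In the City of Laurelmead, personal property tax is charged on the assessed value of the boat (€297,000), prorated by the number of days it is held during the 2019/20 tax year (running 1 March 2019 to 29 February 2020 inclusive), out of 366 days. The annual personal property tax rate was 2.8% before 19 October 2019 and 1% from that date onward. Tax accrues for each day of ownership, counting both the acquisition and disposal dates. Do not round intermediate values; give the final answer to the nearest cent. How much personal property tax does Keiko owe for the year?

€441.44

6 October – 18 October 2019: 13 days at 2.8% → €297,000 × 2.8% × 13/366 = €295.3770
19 October – 5 November 2019: 18 days at 1% → €297,000 × 1% × 18/366 = €146.0656
Total = €441.4426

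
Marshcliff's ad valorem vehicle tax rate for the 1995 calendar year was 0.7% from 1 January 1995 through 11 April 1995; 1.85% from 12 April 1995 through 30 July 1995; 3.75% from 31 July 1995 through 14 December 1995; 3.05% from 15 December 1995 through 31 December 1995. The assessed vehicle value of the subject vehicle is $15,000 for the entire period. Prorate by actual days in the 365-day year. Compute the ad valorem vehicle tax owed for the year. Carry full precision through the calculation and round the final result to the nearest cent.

1 January – 11 April 1995: 101 days at 0.7% → $15,000 × 0.7% × 101/365 = $29.0548
12 April – 30 July 1995: 110 days at 1.85% → $15,000 × 1.85% × 110/365 = $83.6301
31 July – 14 December 1995: 137 days at 3.75% → $15,000 × 3.75% × 137/365 = $211.1301
15 December – 31 December 1995: 17 days at 3.05% → $15,000 × 3.05% × 17/365 = $21.3082
Total = $345.1233

$345.12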